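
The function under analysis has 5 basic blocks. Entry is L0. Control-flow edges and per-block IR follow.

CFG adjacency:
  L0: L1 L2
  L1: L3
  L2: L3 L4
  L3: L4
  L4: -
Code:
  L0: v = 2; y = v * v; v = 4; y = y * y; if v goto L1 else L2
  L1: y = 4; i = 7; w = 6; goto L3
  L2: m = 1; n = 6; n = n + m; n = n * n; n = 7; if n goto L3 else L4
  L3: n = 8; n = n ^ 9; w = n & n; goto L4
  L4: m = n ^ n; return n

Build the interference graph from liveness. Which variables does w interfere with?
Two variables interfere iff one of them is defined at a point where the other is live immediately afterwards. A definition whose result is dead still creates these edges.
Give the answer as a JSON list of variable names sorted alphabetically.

Answer: ["n"]

Analysis:
def/use:
  L0: def={v,y} ue=∅
  L1: def={i,w,y} ue=∅
  L2: def={m,n} ue=∅
  L3: def={n,w} ue=∅
  L4: def={m} ue={n}

Liveness:
  L0: in=∅ out=∅
  L1: in=∅ out=∅
  L2: in=∅ out={n}
  L3: in=∅ out={n}
  L4: in={n} out=∅

Conflict graph:
  i: ∅
  m: {n}
  n: {m,w}
  v: {y}
  w: {n}
  y: {v}

N(w) = ["n"]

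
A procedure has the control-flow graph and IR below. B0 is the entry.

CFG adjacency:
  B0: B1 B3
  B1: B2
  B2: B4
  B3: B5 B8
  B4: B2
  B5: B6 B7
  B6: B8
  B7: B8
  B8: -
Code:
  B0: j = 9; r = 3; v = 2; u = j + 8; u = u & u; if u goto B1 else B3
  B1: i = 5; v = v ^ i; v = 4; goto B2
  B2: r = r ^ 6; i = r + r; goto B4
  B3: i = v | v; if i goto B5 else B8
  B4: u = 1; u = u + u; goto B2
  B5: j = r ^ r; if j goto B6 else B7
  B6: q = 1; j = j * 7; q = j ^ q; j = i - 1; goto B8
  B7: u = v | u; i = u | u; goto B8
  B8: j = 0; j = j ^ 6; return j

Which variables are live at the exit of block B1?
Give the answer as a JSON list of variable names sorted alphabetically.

def/use:
  B0: def={j,r,u,v} ue=∅
  B1: def={i,v} ue={v}
  B2: def={i,r} ue={r}
  B3: def={i} ue={v}
  B4: def={u} ue=∅
  B5: def={j} ue={r}
  B6: def={j,q} ue={i,j}
  B7: def={i,u} ue={u,v}
  B8: def={j} ue=∅

Backward fixpoint:
  B0: in=∅ out={r,u,v}
  B1: in={r,v} out={r}
  B2: in={r} out={r}
  B3: in={r,u,v} out={i,r,u,v}
  B4: in={r} out={r}
  B5: in={i,r,u,v} out={i,j,u,v}
  B6: in={i,j} out=∅
  B7: in={u,v} out=∅
  B8: in=∅ out=∅

live-out(B1) = ["r"]

Answer: ["r"]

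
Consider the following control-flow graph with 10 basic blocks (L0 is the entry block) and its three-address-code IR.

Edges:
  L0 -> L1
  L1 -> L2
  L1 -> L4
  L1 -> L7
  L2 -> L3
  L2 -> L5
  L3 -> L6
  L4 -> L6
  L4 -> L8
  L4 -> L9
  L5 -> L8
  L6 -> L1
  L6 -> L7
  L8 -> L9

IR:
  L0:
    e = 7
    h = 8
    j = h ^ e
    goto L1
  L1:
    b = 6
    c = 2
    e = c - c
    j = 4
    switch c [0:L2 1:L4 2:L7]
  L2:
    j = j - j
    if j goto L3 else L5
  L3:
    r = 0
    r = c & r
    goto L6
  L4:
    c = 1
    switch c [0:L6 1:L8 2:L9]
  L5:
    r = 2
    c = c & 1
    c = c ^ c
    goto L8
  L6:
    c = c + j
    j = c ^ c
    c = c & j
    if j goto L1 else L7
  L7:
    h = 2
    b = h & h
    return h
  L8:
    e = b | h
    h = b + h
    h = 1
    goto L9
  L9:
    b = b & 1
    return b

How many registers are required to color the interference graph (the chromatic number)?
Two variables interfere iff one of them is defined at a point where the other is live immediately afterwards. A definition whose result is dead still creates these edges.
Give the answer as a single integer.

def/use:
  L0: def={e,h,j} ue=∅
  L1: def={b,c,e,j} ue=∅
  L2: def={j} ue={j}
  L3: def={r} ue={c}
  L4: def={c} ue=∅
  L5: def={c,r} ue={c}
  L6: def={c,j} ue={c,j}
  L7: def={b,h} ue=∅
  L8: def={e,h} ue={b,h}
  L9: def={b} ue={b}

Liveness:
  L0: in=∅ out={h}
  L1: in={h} out={b,c,h,j}
  L2: in={b,c,h,j} out={b,c,h,j}
  L3: in={c,h,j} out={c,h,j}
  L4: in={b,h,j} out={b,c,h,j}
  L5: in={b,c,h} out={b,h}
  L6: in={c,h,j} out={h}
  L7: in=∅ out=∅
  L8: in={b,h} out={b}
  L9: in={b} out=∅

Interfere edges:
  b — {c,e,h,j,r}
  c — {b,e,h,j,r}
  e — {b,c,h}
  h — {b,c,e,j,r}
  j — {b,c,h,r}
  r — {b,c,h,j}

Chromatic number:
  lower bound: {b,c,h,j,r} mutually conflict ⇒ χ ≥ 5
  assign b→r0 c→r1 e→r3 h→r2 j→r3 r→r4 — no edge inside a register ⇒ χ ≤ 5
  χ = 5

Answer: 5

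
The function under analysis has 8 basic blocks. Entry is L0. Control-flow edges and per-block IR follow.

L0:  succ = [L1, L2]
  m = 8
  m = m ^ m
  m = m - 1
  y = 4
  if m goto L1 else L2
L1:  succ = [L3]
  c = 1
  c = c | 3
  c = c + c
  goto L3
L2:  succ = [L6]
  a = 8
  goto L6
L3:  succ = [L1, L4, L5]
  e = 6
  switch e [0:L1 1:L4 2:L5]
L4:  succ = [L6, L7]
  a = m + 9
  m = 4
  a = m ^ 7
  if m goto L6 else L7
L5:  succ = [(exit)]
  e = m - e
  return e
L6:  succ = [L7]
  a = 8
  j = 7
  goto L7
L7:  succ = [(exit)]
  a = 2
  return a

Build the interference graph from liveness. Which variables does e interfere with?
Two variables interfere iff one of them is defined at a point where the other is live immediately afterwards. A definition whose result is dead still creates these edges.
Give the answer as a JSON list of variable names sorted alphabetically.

Block summaries:
  L0 def {m,y} use ∅
  L1 def {c} use ∅
  L2 def {a} use ∅
  L3 def {e} use ∅
  L4 def {a,m} use {m}
  L5 def {e} use {e,m}
  L6 def {a,j} use ∅
  L7 def {a} use ∅

Backward fixpoint:
  L0 li=∅ lo={m}
  L1 li={m} lo={m}
  L2 li=∅ lo=∅
  L3 li={m} lo={e,m}
  L4 li={m} lo=∅
  L5 li={e,m} lo=∅
  L6 li=∅ lo=∅
  L7 li=∅ lo=∅

Interference:
  a↔{m}
  c↔{m}
  e↔{m}
  j↔∅
  m↔{a,c,e,y}
  y↔{m}

N(e) = ["m"]

Answer: ["m"]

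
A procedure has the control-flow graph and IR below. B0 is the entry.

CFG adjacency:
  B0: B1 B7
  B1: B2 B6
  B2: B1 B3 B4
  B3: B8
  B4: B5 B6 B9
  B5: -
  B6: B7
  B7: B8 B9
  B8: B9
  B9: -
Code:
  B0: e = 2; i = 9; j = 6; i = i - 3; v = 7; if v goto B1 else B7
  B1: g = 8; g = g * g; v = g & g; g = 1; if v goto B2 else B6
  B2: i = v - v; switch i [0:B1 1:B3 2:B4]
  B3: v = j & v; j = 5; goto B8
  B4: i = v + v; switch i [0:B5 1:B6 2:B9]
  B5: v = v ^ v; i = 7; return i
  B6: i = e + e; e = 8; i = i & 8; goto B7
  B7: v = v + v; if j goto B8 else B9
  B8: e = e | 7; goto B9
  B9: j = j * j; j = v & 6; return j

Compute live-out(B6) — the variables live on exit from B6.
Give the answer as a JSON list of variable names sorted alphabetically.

Answer: ["e", "j", "v"]

Analysis:
def/use:
  B0: def={e,i,j,v} ue=∅
  B1: def={g,v} ue=∅
  B2: def={i} ue={v}
  B3: def={j,v} ue={j,v}
  B4: def={i} ue={v}
  B5: def={i,v} ue={v}
  B6: def={e,i} ue={e}
  B7: def={v} ue={j,v}
  B8: def={e} ue={e}
  B9: def={j} ue={j,v}

Live sets:
  B0 li=∅ lo={e,j,v}
  B1 li={e,j} lo={e,j,v}
  B2 li={e,j,v} lo={e,j,v}
  B3 li={e,j,v} lo={e,j,v}
  B4 li={e,j,v} lo={e,j,v}
  B5 li={v} lo=∅
  B6 li={e,j,v} lo={e,j,v}
  B7 li={e,j,v} lo={e,j,v}
  B8 li={e,j,v} lo={j,v}
  B9 li={j,v} lo=∅

live-out(B6) = ["e", "j", "v"]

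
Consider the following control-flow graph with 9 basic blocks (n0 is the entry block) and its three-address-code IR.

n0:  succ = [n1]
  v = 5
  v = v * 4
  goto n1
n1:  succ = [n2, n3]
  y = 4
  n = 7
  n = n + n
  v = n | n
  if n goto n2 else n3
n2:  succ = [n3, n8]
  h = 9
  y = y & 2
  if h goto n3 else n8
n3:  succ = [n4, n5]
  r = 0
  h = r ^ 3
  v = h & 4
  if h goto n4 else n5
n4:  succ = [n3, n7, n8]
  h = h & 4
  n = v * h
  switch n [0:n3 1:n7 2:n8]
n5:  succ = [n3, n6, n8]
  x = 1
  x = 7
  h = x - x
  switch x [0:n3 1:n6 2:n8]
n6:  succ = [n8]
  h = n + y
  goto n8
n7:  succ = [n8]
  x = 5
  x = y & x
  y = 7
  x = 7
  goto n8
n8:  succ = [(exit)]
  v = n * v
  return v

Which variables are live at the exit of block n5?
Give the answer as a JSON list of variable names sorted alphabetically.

Answer: ["n", "v", "y"]

Derivation:
def/use:
  n0: def={v} ue=∅
  n1: def={n,v,y} ue=∅
  n2: def={h,y} ue={y}
  n3: def={h,r,v} ue=∅
  n4: def={h,n} ue={h,v}
  n5: def={h,x} ue=∅
  n6: def={h} ue={n,y}
  n7: def={x,y} ue={y}
  n8: def={v} ue={n,v}

Backward fixpoint:
  n0: in=∅ out=∅
  n1: in=∅ out={n,v,y}
  n2: in={n,v,y} out={n,v,y}
  n3: in={n,y} out={h,n,v,y}
  n4: in={h,v,y} out={n,v,y}
  n5: in={n,v,y} out={n,v,y}
  n6: in={n,v,y} out={n,v}
  n7: in={n,v,y} out={n,v}
  n8: in={n,v} out=∅

live-out(n5) = ["n", "v", "y"]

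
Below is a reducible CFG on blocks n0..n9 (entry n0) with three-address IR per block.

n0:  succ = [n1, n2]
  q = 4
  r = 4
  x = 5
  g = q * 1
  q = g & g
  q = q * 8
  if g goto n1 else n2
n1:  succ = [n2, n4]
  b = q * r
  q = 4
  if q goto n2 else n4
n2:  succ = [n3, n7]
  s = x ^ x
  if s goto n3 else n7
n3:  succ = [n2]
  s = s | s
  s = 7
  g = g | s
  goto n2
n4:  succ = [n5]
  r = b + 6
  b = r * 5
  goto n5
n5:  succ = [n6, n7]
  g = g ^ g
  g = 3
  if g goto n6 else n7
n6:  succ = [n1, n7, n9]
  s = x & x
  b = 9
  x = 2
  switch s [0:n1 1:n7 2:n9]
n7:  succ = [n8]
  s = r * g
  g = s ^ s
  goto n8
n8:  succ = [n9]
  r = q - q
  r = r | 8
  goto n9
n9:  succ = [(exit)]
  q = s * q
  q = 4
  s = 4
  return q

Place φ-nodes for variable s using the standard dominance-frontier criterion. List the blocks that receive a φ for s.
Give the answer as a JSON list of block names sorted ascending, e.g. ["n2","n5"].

idom tree: n1←n0 n2←n0 n3←n2 n4←n1 n5←n4 n6←n5 n7←n0 n8←n7 n9←n0
Dom∩ at merges:
  n1: preds {n0,n6}: {n0} ∩ {n0,n1,n4,n5,n6} = {n0}; idom=n0
  n2: preds {n0,n1,n3}: {n0} ∩ {n0,n1} ∩ {n0,n2,n3} = {n0}; idom=n0
  n7: preds {n2,n5,n6}: {n0,n2} ∩ {n0,n1,n4,n5} ∩ {n0,n1,n4,n5,n6} = {n0}; idom=n0
  n9: preds {n6,n8}: {n0,n1,n4,n5,n6} ∩ {n0,n7,n8} = {n0}; idom=n0

DF walk-up:
  n1←n0: walk · to n0
  n1←n6: walk n6→n5→n4→n1 to n0
  n2←n0: walk · to n0
  n2←n1: walk n1 to n0
  n2←n3: walk n3→n2 to n0
  n7←n2: walk n2 to n0
  n7←n5: walk n5→n4→n1 to n0
  n7←n6: walk n6→n5→n4→n1 to n0
  n9←n6: walk n6→n5→n4→n1 to n0
  n9←n8: walk n8→n7 to n0
  n0 → ∅
  n1 → {n1,n2,n7,n9}
  n2 → {n2,n7}
  n3 → {n2}
  n4 → {n1,n7,n9}
  n5 → {n1,n7,n9}
  n6 → {n1,n7,n9}
  n7 → {n9}
  n8 → {n9}
  n9 → ∅

φ for s: defs {n2,n3,n6,n7,n9}
  DF⁺ = {n1,n2,n7,n9}

Answer: ["n1", "n2", "n7", "n9"]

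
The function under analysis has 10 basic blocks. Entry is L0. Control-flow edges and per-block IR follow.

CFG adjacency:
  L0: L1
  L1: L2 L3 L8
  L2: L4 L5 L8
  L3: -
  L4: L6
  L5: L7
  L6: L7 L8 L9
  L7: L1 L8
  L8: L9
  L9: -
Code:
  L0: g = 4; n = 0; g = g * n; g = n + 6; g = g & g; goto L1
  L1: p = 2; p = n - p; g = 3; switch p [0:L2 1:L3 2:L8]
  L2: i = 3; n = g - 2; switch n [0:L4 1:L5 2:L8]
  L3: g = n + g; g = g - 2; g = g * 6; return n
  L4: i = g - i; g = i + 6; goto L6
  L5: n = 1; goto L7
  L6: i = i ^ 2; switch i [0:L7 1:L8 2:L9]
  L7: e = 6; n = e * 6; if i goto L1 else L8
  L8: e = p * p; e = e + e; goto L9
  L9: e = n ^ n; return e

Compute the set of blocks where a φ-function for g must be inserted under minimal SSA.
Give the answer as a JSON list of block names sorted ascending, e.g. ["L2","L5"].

idom tree: L1←L0 L2←L1 L3←L1 L4←L2 L5←L2 L6←L4 L7←L2 L8←L1 L9←L1
Dom∩ at merges:
  L1: preds {L0,L7}: {L0} ∩ {L0,L1,L2,L7} = {L0}; idom=L0
  L7: preds {L5,L6}: {L0,L1,L2,L5} ∩ {L0,L1,L2,L4,L6} = {L0,L1,L2}; idom=L2
  L8: preds {L1,L2,L6,L7}: {L0,L1} ∩ {L0,L1,L2} ∩ {L0,L1,L2,L4,L6} ∩ {L0,L1,L2,L7} = {L0,L1}; idom=L1
  L9: preds {L6,L8}: {L0,L1,L2,L4,L6} ∩ {L0,L1,L8} = {L0,L1}; idom=L1

DF derivation:
  join L1 pred L0: · stop@L0
  join L1 pred L7: L7→L2→L1 stop@L0
  join L7 pred L5: L5 stop@L2
  join L7 pred L6: L6→L4 stop@L2
  join L8 pred L1: · stop@L1
  join L8 pred L2: L2 stop@L1
  join L8 pred L6: L6→L4→L2 stop@L1
  join L8 pred L7: L7→L2 stop@L1
  join L9 pred L6: L6→L4→L2 stop@L1
  join L9 pred L8: L8 stop@L1
  L0: DF=∅
  L1: DF={L1}
  L2: DF={L1,L8,L9}
  L3: DF=∅
  L4: DF={L7,L8,L9}
  L5: DF={L7}
  L6: DF={L7,L8,L9}
  L7: DF={L1,L8}
  L8: DF={L9}
  L9: DF=∅

φ for g: defs {L0,L1,L3,L4}
  DF⁺ = {L1,L7,L8,L9}

Answer: ["L1", "L7", "L8", "L9"]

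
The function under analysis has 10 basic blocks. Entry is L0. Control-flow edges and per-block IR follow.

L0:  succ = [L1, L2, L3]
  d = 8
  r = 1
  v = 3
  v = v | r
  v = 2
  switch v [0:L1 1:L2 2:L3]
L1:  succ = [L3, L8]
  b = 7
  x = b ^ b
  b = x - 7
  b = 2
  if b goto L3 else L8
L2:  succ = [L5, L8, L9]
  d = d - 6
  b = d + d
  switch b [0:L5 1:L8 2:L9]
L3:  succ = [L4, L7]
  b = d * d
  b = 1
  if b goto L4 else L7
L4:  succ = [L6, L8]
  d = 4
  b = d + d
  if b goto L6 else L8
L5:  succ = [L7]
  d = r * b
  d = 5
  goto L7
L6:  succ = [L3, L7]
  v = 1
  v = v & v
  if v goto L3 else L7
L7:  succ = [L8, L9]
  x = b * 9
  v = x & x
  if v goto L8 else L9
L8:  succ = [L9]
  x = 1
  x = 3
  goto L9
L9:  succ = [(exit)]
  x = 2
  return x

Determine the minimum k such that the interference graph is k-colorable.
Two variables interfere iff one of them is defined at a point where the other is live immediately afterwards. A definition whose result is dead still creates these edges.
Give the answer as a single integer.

Block summaries:
  L0: def={d,r,v} ue=∅
  L1: def={b,x} ue=∅
  L2: def={b,d} ue={d}
  L3: def={b} ue={d}
  L4: def={b,d} ue=∅
  L5: def={d} ue={b,r}
  L6: def={v} ue=∅
  L7: def={v,x} ue={b}
  L8: def={x} ue=∅
  L9: def={x} ue=∅

Liveness:
  L0: in=∅ out={d,r}
  L1: in={d} out={d}
  L2: in={d,r} out={b,r}
  L3: in={d} out={b}
  L4: in=∅ out={b,d}
  L5: in={b,r} out={b}
  L6: in={b,d} out={b,d}
  L7: in={b} out=∅
  L8: in=∅ out=∅
  L9: in=∅ out=∅

Interfere edges:
  b: {d,r,v}
  d: {b,r,v,x}
  r: {b,d,v}
  v: {b,d,r}
  x: {d}

Chromatic number:
  {b,d,r,v} pairwise interfere (4-clique) ⇒ χ ≥ 4
  assign b→R1 d→R0 r→R2 v→R3 x→R1 — no edge inside a register ⇒ χ ≤ 4
  χ = 4

Answer: 4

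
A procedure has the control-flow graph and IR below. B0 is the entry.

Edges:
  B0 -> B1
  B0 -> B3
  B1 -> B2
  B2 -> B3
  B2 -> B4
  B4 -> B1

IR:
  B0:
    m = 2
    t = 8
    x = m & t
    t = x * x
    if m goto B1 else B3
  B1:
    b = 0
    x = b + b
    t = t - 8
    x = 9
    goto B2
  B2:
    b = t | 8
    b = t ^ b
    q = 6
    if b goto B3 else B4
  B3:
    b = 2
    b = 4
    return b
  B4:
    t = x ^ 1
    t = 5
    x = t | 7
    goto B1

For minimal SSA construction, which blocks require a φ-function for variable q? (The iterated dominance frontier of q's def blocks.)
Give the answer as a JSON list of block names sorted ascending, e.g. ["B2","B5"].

idom tree: B1←B0 B2←B1 B3←B0 B4←B2
Dom∩ at merges:
  B1: preds {B0,B4}: {B0} ∩ {B0,B1,B2,B4} = {B0}; idom=B0
  B3: preds {B0,B2}: {B0} ∩ {B0,B1,B2} = {B0}; idom=B0

Frontier:
  join B1 pred B0: · stop@B0
  join B1 pred B4: B4→B2→B1 stop@B0
  join B3 pred B0: · stop@B0
  join B3 pred B2: B2→B1 stop@B0
  B0: DF=∅
  B1: DF={B1,B3}
  B2: DF={B1,B3}
  B3: DF=∅
  B4: DF={B1}

φ for q: defs {B2}
  DF⁺ = {B1,B3}

Answer: ["B1", "B3"]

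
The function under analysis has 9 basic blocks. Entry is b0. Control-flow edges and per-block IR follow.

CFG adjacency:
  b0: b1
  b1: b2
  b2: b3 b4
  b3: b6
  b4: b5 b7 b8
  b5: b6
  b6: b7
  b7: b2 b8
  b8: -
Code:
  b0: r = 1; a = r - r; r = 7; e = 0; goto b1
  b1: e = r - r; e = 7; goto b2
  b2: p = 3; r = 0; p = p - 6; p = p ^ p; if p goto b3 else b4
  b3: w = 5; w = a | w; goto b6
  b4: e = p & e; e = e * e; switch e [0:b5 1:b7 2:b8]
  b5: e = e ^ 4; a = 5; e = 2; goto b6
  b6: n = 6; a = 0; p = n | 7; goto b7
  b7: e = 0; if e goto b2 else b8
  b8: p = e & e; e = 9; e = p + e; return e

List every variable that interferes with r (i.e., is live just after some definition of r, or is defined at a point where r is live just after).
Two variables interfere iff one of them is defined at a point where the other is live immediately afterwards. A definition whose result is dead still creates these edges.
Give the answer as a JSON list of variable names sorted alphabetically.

Answer: ["a", "e", "p"]

Working:
Per-block:
  b0: def={a,e,r} ue=∅
  b1: def={e} ue={r}
  b2: def={p,r} ue=∅
  b3: def={w} ue={a}
  b4: def={e} ue={e,p}
  b5: def={a,e} ue={e}
  b6: def={a,n,p} ue=∅
  b7: def={e} ue=∅
  b8: def={e,p} ue={e}

Live sets:
  b0 li=∅ lo={a,r}
  b1 li={a,r} lo={a,e}
  b2 li={a,e} lo={a,e,p}
  b3 li={a} lo=∅
  b4 li={a,e,p} lo={a,e}
  b5 li={e} lo=∅
  b6 li=∅ lo={a}
  b7 li={a} lo={a,e}
  b8 li={e} lo=∅

Conflict graph:
  a: {e,n,p,r,w}
  e: {a,p,r}
  n: {a}
  p: {a,e,r}
  r: {a,e,p}
  w: {a}

N(r) = ["a", "e", "p"]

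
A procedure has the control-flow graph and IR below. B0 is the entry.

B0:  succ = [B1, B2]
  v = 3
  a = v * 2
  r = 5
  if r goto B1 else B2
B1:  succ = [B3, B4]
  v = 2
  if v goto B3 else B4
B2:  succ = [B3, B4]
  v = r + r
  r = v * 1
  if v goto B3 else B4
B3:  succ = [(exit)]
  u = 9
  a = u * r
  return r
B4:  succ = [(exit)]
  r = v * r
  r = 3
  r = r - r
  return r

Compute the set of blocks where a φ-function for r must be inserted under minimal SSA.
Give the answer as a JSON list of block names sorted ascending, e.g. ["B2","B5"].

Answer: ["B3", "B4"]

Derivation:
idom tree: B1←B0 B2←B0 B3←B0 B4←B0
Dom∩ at merges:
  B3: preds {B1,B2}: {B0,B1} ∩ {B0,B2} = {B0}; idom=B0
  B4: preds {B1,B2}: {B0,B1} ∩ {B0,B2} = {B0}; idom=B0

DF derivation:
  join B3 pred B1: B1 stop@B0
  join B3 pred B2: B2 stop@B0
  join B4 pred B1: B1 stop@B0
  join B4 pred B2: B2 stop@B0
  B0 → ∅
  B1 → {B3,B4}
  B2 → {B3,B4}
  B3 → ∅
  B4 → ∅

φ for r: defs {B0,B2,B4}
  DF⁺ = {B3,B4}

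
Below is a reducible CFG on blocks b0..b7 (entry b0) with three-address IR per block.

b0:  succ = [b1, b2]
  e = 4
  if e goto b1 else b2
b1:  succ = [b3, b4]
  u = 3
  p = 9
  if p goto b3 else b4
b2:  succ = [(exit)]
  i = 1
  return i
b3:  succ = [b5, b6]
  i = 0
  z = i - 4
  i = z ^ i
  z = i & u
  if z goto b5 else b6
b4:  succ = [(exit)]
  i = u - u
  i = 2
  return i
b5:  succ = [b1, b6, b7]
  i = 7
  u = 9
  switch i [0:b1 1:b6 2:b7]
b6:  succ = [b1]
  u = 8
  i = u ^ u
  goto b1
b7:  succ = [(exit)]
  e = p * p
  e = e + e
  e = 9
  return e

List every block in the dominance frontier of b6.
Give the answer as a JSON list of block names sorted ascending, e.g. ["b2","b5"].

idom tree: b1←b0 b2←b0 b3←b1 b4←b1 b5←b3 b6←b3 b7←b5
Dom∩ at merges:
  b1: preds {b0,b5,b6}: {b0} ∩ {b0,b1,b3,b5} ∩ {b0,b1,b3,b6} = {b0}; idom=b0
  b6: preds {b3,b5}: {b0,b1,b3} ∩ {b0,b1,b3,b5} = {b0,b1,b3}; idom=b3

Frontier:
  b1←b0: walk · to b0
  b1←b5: walk b5→b3→b1 to b0
  b1←b6: walk b6→b3→b1 to b0
  b6←b3: walk · to b3
  b6←b5: walk b5 to b3
  b0: DF=∅
  b1: DF={b1}
  b2: DF=∅
  b3: DF={b1}
  b4: DF=∅
  b5: DF={b1,b6}
  b6: DF={b1}
  b7: DF=∅

DF(b6) = ["b1"]

Answer: ["b1"]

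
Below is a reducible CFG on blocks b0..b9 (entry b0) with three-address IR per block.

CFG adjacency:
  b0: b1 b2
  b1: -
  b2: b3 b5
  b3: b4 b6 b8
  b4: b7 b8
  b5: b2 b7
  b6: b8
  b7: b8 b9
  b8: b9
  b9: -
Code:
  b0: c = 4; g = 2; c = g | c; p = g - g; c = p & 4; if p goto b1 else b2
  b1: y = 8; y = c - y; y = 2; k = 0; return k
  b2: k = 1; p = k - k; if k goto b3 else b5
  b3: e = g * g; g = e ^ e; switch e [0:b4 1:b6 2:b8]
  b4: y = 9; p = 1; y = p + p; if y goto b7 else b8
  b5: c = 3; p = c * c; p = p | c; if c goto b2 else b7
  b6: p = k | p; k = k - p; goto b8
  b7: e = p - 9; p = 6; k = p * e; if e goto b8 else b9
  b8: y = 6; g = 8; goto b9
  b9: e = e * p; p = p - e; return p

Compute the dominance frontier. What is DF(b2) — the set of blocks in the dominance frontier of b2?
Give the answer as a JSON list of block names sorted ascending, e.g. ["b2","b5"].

idom tree: b1←b0 b2←b0 b3←b2 b4←b3 b5←b2 b6←b3 b7←b2 b8←b2 b9←b2
Dom at joins:
  b2: preds {b0,b5}: {b0} ∩ {b0,b2,b5} = {b0}; idom=b0
  b7: preds {b4,b5}: {b0,b2,b3,b4} ∩ {b0,b2,b5} = {b0,b2}; idom=b2
  b8: preds {b3,b4,b6,b7}: {b0,b2,b3} ∩ {b0,b2,b3,b4} ∩ {b0,b2,b3,b6} ∩ {b0,b2,b7} = {b0,b2}; idom=b2
  b9: preds {b7,b8}: {b0,b2,b7} ∩ {b0,b2,b8} = {b0,b2}; idom=b2

DF derivation:
  b2←b0: walk · to b0
  b2←b5: walk b5→b2 to b0
  b7←b4: walk b4→b3 to b2
  b7←b5: walk b5 to b2
  b8←b3: walk b3 to b2
  b8←b4: walk b4→b3 to b2
  b8←b6: walk b6→b3 to b2
  b8←b7: walk b7 to b2
  b9←b7: walk b7 to b2
  b9←b8: walk b8 to b2
  b0: DF=∅
  b1: DF=∅
  b2: DF={b2}
  b3: DF={b7,b8}
  b4: DF={b7,b8}
  b5: DF={b2,b7}
  b6: DF={b8}
  b7: DF={b8,b9}
  b8: DF={b9}
  b9: DF=∅

DF(b2) = ["b2"]

Answer: ["b2"]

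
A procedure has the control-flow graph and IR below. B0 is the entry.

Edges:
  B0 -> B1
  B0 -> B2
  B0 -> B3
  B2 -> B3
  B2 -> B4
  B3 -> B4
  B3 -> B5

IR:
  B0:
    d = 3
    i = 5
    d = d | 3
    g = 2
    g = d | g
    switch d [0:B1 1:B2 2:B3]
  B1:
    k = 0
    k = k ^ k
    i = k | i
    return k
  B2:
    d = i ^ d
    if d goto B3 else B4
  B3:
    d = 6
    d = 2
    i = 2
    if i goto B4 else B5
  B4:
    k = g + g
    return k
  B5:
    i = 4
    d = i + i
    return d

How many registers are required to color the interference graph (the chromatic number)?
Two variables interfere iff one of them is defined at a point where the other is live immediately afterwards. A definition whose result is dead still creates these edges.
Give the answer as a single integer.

Answer: 3

Derivation:
Block summaries:
  B0: {d,g,i} / ∅
  B1: {i,k} / {i}
  B2: {d} / {d,i}
  B3: {d,i} / ∅
  B4: {k} / {g}
  B5: {d,i} / ∅

Live sets:
  B0: in=∅ out={d,g,i}
  B1: in={i} out=∅
  B2: in={d,g,i} out={g}
  B3: in={g} out={g}
  B4: in={g} out=∅
  B5: in=∅ out=∅

Conflict graph:
  d — {g,i}
  g — {d,i}
  i — {d,g,k}
  k — {i}

Registers:
  {d,g,i} pairwise interfere (3-clique) ⇒ χ ≥ 3
  assign d→R1 g→R2 i→R0 k→R1 — no edge inside a register ⇒ χ ≤ 3
  χ = 3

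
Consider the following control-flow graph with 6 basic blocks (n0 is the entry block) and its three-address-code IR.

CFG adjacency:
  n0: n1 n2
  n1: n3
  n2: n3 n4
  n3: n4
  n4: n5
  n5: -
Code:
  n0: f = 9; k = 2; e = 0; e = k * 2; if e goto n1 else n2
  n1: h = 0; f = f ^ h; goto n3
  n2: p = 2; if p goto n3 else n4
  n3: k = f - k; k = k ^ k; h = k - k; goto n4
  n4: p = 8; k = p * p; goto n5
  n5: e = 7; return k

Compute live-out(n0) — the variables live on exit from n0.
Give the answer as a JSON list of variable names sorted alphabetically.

Per-block:
  n0 def {e,f,k} use ∅
  n1 def {f,h} use {f}
  n2 def {p} use ∅
  n3 def {h,k} use {f,k}
  n4 def {k,p} use ∅
  n5 def {e} use {k}

Backward fixpoint:
  live n0: ∅→{f,k}
  live n1: {f,k}→{f,k}
  live n2: {f,k}→{f,k}
  live n3: {f,k}→∅
  live n4: ∅→{k}
  live n5: {k}→∅

live-out(n0) = ["f", "k"]

Answer: ["f", "k"]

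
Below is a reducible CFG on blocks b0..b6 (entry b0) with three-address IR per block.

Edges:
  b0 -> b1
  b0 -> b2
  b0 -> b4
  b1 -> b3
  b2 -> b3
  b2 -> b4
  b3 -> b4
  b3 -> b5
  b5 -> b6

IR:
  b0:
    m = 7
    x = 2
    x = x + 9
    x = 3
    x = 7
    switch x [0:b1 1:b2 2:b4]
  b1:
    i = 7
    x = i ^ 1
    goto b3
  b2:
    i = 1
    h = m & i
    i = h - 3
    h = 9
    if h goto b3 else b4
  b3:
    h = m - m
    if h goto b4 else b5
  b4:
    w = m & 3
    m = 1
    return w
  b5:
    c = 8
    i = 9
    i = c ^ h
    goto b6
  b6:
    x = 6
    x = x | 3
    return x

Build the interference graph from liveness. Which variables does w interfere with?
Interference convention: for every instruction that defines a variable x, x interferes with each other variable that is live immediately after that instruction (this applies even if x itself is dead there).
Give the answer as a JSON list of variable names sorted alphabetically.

Answer: ["m"]

Analysis:
Per-block:
  b0: {m,x} / ∅
  b1: {i,x} / ∅
  b2: {h,i} / {m}
  b3: {h} / {m}
  b4: {m,w} / {m}
  b5: {c,i} / {h}
  b6: {x} / ∅

Backward fixpoint:
  b0: in=∅ out={m}
  b1: in={m} out={m}
  b2: in={m} out={m}
  b3: in={m} out={h,m}
  b4: in={m} out=∅
  b5: in={h} out=∅
  b6: in=∅ out=∅

Conflict graph:
  c: {h,i}
  h: {c,i,m}
  i: {c,h,m}
  m: {h,i,w,x}
  w: {m}
  x: {m}

N(w) = ["m"]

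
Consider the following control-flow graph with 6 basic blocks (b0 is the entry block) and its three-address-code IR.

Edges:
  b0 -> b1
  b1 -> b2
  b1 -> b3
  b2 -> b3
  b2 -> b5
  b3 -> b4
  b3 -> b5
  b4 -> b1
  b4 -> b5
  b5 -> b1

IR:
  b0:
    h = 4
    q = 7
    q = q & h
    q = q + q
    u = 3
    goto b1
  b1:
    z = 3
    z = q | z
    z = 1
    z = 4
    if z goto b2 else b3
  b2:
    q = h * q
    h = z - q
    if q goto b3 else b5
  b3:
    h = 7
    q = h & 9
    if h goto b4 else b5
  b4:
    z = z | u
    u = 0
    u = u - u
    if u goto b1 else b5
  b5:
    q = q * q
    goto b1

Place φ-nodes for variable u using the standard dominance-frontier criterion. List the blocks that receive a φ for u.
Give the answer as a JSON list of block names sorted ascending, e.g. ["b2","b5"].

idom tree: b1←b0 b2←b1 b3←b1 b4←b3 b5←b1
Dom∩ at merges:
  b1: preds {b0,b4,b5}: {b0} ∩ {b0,b1,b3,b4} ∩ {b0,b1,b5} = {b0}; idom=b0
  b3: preds {b1,b2}: {b0,b1} ∩ {b0,b1,b2} = {b0,b1}; idom=b1
  b5: preds {b2,b3,b4}: {b0,b1,b2} ∩ {b0,b1,b3} ∩ {b0,b1,b3,b4} = {b0,b1}; idom=b1

DF derivation:
  join b1 pred b0: · stop@b0
  join b1 pred b4: b4→b3→b1 stop@b0
  join b1 pred b5: b5→b1 stop@b0
  join b3 pred b1: · stop@b1
  join b3 pred b2: b2 stop@b1
  join b5 pred b2: b2 stop@b1
  join b5 pred b3: b3 stop@b1
  join b5 pred b4: b4→b3 stop@b1
  b0: DF=∅
  b1: DF={b1}
  b2: DF={b3,b5}
  b3: DF={b1,b5}
  b4: DF={b1,b5}
  b5: DF={b1}

φ for u: defs {b0,b4}
  DF⁺ = {b1,b5}

Answer: ["b1", "b5"]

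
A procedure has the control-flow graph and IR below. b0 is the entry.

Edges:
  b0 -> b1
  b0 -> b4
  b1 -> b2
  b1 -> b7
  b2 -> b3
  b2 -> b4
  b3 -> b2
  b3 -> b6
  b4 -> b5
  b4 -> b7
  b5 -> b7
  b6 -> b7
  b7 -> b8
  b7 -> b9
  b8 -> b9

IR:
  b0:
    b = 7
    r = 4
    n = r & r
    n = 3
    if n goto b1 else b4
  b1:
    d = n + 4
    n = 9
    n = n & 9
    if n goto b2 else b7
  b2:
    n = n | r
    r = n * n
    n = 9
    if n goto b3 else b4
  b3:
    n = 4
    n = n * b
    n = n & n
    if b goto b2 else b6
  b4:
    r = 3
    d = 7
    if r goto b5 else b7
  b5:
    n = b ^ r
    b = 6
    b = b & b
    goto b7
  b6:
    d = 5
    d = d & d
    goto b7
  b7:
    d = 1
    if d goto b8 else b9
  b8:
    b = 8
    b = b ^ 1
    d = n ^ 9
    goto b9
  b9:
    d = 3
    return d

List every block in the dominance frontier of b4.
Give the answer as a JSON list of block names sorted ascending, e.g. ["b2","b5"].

Answer: ["b7"]

Working:
idom tree: b1←b0 b2←b1 b3←b2 b4←b0 b5←b4 b6←b3 b7←b0 b8←b7 b9←b7
Dom at joins:
  b2: preds {b1,b3}: {b0,b1} ∩ {b0,b1,b2,b3} = {b0,b1}; idom=b1
  b4: preds {b0,b2}: {b0} ∩ {b0,b1,b2} = {b0}; idom=b0
  b7: preds {b1,b4,b5,b6}: {b0,b1} ∩ {b0,b4} ∩ {b0,b4,b5} ∩ {b0,b1,b2,b3,b6} = {b0}; idom=b0
  b9: preds {b7,b8}: {b0,b7} ∩ {b0,b7,b8} = {b0,b7}; idom=b7

Frontier:
  b2←b1: walk · to b1
  b2←b3: walk b3→b2 to b1
  b4←b0: walk · to b0
  b4←b2: walk b2→b1 to b0
  b7←b1: walk b1 to b0
  b7←b4: walk b4 to b0
  b7←b5: walk b5→b4 to b0
  b7←b6: walk b6→b3→b2→b1 to b0
  b9←b7: walk · to b7
  b9←b8: walk b8 to b7
  b0 → ∅
  b1 → {b4,b7}
  b2 → {b2,b4,b7}
  b3 → {b2,b7}
  b4 → {b7}
  b5 → {b7}
  b6 → {b7}
  b7 → ∅
  b8 → {b9}
  b9 → ∅

DF(b4) = ["b7"]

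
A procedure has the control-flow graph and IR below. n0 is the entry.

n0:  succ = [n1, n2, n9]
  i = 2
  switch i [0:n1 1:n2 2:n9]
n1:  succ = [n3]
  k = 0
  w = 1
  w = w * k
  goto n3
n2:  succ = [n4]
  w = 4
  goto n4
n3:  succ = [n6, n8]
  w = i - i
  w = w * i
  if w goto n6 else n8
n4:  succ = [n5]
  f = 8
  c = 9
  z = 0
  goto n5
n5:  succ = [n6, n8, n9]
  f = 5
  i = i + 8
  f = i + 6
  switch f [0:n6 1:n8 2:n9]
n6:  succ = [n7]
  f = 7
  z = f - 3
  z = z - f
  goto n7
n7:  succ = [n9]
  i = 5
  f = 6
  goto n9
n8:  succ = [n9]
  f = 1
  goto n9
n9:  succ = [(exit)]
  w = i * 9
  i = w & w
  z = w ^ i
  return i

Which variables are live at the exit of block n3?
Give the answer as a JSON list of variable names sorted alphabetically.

def/use:
  n0: {i} / ∅
  n1: {k,w} / ∅
  n2: {w} / ∅
  n3: {w} / {i}
  n4: {c,f,z} / ∅
  n5: {f,i} / {i}
  n6: {f,z} / ∅
  n7: {f,i} / ∅
  n8: {f} / ∅
  n9: {i,w,z} / {i}

Liveness:
  n0 li=∅ lo={i}
  n1 li={i} lo={i}
  n2 li={i} lo={i}
  n3 li={i} lo={i}
  n4 li={i} lo={i}
  n5 li={i} lo={i}
  n6 li=∅ lo=∅
  n7 li=∅ lo={i}
  n8 li={i} lo={i}
  n9 li={i} lo=∅

live-out(n3) = ["i"]

Answer: ["i"]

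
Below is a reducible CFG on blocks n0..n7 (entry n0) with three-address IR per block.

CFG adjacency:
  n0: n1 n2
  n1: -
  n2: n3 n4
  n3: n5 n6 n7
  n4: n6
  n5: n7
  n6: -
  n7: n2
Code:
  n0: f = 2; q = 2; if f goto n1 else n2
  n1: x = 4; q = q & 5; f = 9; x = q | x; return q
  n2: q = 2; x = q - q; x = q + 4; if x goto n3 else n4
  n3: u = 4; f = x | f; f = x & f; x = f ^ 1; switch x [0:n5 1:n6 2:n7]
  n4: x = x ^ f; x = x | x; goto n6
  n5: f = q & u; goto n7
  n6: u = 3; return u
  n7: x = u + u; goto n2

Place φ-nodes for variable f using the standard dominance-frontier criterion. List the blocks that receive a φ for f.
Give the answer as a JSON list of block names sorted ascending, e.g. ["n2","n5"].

idom tree: n1←n0 n2←n0 n3←n2 n4←n2 n5←n3 n6←n2 n7←n3
Dom∩ at merges:
  n2: preds {n0,n7}: {n0} ∩ {n0,n2,n3,n7} = {n0}; idom=n0
  n6: preds {n3,n4}: {n0,n2,n3} ∩ {n0,n2,n4} = {n0,n2}; idom=n2
  n7: preds {n3,n5}: {n0,n2,n3} ∩ {n0,n2,n3,n5} = {n0,n2,n3}; idom=n3

Frontier:
  n2←n0: walk · to n0
  n2←n7: walk n7→n3→n2 to n0
  n6←n3: walk n3 to n2
  n6←n4: walk n4 to n2
  n7←n3: walk · to n3
  n7←n5: walk n5 to n3
  n0 → ∅
  n1 → ∅
  n2 → {n2}
  n3 → {n2,n6}
  n4 → {n6}
  n5 → {n7}
  n6 → ∅
  n7 → {n2}

φ for f: defs {n0,n1,n3,n5}
  DF⁺ = {n2,n6,n7}

Answer: ["n2", "n6", "n7"]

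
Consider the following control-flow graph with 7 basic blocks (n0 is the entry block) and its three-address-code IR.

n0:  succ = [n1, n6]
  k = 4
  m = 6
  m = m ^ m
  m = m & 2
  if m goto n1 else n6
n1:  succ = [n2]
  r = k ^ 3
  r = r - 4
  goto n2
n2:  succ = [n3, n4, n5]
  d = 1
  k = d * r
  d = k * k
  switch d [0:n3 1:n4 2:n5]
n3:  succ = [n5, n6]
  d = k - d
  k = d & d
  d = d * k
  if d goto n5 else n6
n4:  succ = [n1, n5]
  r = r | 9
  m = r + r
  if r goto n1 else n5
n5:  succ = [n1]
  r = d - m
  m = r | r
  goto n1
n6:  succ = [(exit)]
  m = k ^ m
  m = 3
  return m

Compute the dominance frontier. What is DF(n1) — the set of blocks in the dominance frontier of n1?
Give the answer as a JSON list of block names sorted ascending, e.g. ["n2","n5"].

idom tree: n1←n0 n2←n1 n3←n2 n4←n2 n5←n2 n6←n0
Join-block Dom:
  n1: preds {n0,n4,n5}: {n0} ∩ {n0,n1,n2,n4} ∩ {n0,n1,n2,n5} = {n0}; idom=n0
  n5: preds {n2,n3,n4}: {n0,n1,n2} ∩ {n0,n1,n2,n3} ∩ {n0,n1,n2,n4} = {n0,n1,n2}; idom=n2
  n6: preds {n0,n3}: {n0} ∩ {n0,n1,n2,n3} = {n0}; idom=n0

DF walk-up:
  n1←n0: walk · to n0
  n1←n4: walk n4→n2→n1 to n0
  n1←n5: walk n5→n2→n1 to n0
  n5←n2: walk · to n2
  n5←n3: walk n3 to n2
  n5←n4: walk n4 to n2
  n6←n0: walk · to n0
  n6←n3: walk n3→n2→n1 to n0
  n0: DF=∅
  n1: DF={n1,n6}
  n2: DF={n1,n6}
  n3: DF={n5,n6}
  n4: DF={n1,n5}
  n5: DF={n1}
  n6: DF=∅

DF(n1) = ["n1", "n6"]

Answer: ["n1", "n6"]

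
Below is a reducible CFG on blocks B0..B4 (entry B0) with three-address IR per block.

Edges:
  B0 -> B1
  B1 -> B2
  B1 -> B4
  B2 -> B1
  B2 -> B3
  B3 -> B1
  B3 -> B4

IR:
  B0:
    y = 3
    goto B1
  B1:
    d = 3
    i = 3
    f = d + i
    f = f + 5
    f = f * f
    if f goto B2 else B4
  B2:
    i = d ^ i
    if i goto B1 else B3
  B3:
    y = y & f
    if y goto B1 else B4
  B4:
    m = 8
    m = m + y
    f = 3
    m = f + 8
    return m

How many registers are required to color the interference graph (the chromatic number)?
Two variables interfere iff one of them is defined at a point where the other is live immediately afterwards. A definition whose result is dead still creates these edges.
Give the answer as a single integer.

def/use:
  B0: {y} / ∅
  B1: {d,f,i} / ∅
  B2: {i} / {d,i}
  B3: {y} / {f,y}
  B4: {f,m} / {y}

Backward fixpoint:
  B0: in=∅ out={y}
  B1: in={y} out={d,f,i,y}
  B2: in={d,f,i,y} out={f,y}
  B3: in={f,y} out={y}
  B4: in={y} out=∅

Conflict graph:
  d↔{f,i,y}
  f↔{d,i,y}
  i↔{d,f,y}
  m↔{y}
  y↔{d,f,i,m}

Chromatic number:
  {d,f,i,y} pairwise interfere (4-clique) ⇒ χ ≥ 4
  4-colouring: R0={y}  R1={d,m}  R2={f}  R3={i}
  χ = 4

Answer: 4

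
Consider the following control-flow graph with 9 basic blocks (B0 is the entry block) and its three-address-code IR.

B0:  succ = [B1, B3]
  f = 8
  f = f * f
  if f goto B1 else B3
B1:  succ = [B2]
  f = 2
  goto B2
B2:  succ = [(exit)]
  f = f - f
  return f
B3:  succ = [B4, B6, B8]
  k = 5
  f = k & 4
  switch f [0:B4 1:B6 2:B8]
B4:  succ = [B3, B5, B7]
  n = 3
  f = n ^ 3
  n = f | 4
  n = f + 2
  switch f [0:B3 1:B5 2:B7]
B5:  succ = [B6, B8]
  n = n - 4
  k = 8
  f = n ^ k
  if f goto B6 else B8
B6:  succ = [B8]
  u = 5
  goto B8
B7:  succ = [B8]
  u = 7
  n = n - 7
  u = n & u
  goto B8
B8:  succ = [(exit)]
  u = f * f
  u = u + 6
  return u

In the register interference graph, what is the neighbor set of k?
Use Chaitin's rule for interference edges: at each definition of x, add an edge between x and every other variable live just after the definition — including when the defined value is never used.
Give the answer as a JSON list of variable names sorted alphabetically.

Block summaries:
  B0: {f} / ∅
  B1: {f} / ∅
  B2: {f} / {f}
  B3: {f,k} / ∅
  B4: {f,n} / ∅
  B5: {f,k,n} / {n}
  B6: {u} / ∅
  B7: {n,u} / {n}
  B8: {u} / {f}

Liveness:
  B0 li=∅ lo=∅
  B1 li=∅ lo={f}
  B2 li={f} lo=∅
  B3 li=∅ lo={f}
  B4 li=∅ lo={f,n}
  B5 li={n} lo={f}
  B6 li={f} lo={f}
  B7 li={f,n} lo={f}
  B8 li={f} lo=∅

Interfere edges:
  f↔{n,u}
  k↔{n}
  n↔{f,k,u}
  u↔{f,n}

N(k) = ["n"]

Answer: ["n"]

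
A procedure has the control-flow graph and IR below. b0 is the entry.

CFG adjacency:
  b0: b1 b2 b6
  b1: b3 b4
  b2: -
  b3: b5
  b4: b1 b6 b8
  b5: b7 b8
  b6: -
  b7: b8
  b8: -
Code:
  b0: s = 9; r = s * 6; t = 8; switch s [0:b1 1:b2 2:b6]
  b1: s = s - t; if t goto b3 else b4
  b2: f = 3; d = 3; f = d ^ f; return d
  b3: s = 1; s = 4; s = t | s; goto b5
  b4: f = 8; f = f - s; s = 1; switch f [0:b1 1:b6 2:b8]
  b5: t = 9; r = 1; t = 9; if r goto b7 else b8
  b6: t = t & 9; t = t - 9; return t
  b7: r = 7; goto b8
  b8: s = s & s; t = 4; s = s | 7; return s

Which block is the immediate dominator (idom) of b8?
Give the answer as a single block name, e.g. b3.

idom tree: b1←b0 b2←b0 b3←b1 b4←b1 b5←b3 b6←b0 b7←b5 b8←b1
Dom∩ at merges:
  b1: preds {b0,b4}: {b0} ∩ {b0,b1,b4} = {b0}; idom=b0
  b6: preds {b0,b4}: {b0} ∩ {b0,b1,b4} = {b0}; idom=b0
  b8: preds {b4,b5,b7}: {b0,b1,b4} ∩ {b0,b1,b3,b5} ∩ {b0,b1,b3,b5,b7} = {b0,b1}; idom=b1

idom(b8) = b1

Answer: b1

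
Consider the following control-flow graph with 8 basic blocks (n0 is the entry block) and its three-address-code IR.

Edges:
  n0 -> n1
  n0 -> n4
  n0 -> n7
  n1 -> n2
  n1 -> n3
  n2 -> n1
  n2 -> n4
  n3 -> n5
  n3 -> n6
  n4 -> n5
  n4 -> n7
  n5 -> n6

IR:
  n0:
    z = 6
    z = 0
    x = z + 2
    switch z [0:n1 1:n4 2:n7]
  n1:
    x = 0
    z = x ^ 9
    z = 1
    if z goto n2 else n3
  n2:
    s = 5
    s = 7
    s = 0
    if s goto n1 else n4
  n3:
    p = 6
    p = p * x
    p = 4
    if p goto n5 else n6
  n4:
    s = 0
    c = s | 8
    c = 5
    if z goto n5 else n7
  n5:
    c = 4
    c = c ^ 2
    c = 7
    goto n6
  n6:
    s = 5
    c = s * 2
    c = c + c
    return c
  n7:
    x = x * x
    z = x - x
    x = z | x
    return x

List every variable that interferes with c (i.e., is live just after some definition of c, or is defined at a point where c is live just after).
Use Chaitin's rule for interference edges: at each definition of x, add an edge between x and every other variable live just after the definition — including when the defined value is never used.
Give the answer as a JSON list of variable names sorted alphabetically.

Per-block:
  n0: {x,z} / ∅
  n1: {x,z} / ∅
  n2: {s} / ∅
  n3: {p} / {x}
  n4: {c,s} / {z}
  n5: {c} / ∅
  n6: {c,s} / ∅
  n7: {x,z} / {x}

Liveness:
  n0 li=∅ lo={x,z}
  n1 li=∅ lo={x,z}
  n2 li={x,z} lo={x,z}
  n3 li={x} lo=∅
  n4 li={x,z} lo={x}
  n5 li=∅ lo=∅
  n6 li=∅ lo=∅
  n7 li={x} lo=∅

Interfere edges:
  c: {x,z}
  p: {x}
  s: {x,z}
  x: {c,p,s,z}
  z: {c,s,x}

N(c) = ["x", "z"]

Answer: ["x", "z"]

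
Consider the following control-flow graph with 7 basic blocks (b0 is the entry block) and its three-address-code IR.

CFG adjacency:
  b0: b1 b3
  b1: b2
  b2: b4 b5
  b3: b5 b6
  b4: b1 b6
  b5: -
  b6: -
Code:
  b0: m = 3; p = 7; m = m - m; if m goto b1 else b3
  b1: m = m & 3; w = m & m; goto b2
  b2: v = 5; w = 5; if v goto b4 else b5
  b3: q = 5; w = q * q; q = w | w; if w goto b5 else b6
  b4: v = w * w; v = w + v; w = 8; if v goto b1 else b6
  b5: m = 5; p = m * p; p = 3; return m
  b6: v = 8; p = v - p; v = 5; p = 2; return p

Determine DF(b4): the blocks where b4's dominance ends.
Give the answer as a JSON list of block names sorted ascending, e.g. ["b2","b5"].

idom tree: b1←b0 b2←b1 b3←b0 b4←b2 b5←b0 b6←b0
Join-block Dom:
  b1: preds {b0,b4}: {b0} ∩ {b0,b1,b2,b4} = {b0}; idom=b0
  b5: preds {b2,b3}: {b0,b1,b2} ∩ {b0,b3} = {b0}; idom=b0
  b6: preds {b3,b4}: {b0,b3} ∩ {b0,b1,b2,b4} = {b0}; idom=b0

DF derivation:
  b1←b0: walk · to b0
  b1←b4: walk b4→b2→b1 to b0
  b5←b2: walk b2→b1 to b0
  b5←b3: walk b3 to b0
  b6←b3: walk b3 to b0
  b6←b4: walk b4→b2→b1 to b0
  DF(b0)=∅
  DF(b1)={b1,b5,b6}
  DF(b2)={b1,b5,b6}
  DF(b3)={b5,b6}
  DF(b4)={b1,b6}
  DF(b5)=∅
  DF(b6)=∅

DF(b4) = ["b1", "b6"]

Answer: ["b1", "b6"]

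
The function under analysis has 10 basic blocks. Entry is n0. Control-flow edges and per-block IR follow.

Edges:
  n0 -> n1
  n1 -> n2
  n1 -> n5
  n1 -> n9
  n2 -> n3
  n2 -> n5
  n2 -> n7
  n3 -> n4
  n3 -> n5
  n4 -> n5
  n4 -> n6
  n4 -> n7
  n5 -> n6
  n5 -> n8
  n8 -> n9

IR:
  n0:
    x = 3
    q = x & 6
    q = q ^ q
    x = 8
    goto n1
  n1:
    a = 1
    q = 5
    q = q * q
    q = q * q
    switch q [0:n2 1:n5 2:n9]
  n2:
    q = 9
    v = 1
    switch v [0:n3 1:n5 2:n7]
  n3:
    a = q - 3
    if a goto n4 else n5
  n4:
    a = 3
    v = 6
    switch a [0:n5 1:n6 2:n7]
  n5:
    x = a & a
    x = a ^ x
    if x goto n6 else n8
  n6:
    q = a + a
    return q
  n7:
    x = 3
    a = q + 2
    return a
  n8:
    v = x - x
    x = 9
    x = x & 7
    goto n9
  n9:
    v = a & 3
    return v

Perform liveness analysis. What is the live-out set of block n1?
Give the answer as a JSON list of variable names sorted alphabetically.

Per-block:
  n0 def {q,x} use ∅
  n1 def {a,q} use ∅
  n2 def {q,v} use ∅
  n3 def {a} use {q}
  n4 def {a,v} use ∅
  n5 def {x} use {a}
  n6 def {q} use {a}
  n7 def {a,x} use {q}
  n8 def {v,x} use {x}
  n9 def {v} use {a}

Backward fixpoint:
  n0 li=∅ lo=∅
  n1 li=∅ lo={a}
  n2 li={a} lo={a,q}
  n3 li={q} lo={a,q}
  n4 li={q} lo={a,q}
  n5 li={a} lo={a,x}
  n6 li={a} lo=∅
  n7 li={q} lo=∅
  n8 li={a,x} lo={a}
  n9 li={a} lo=∅

live-out(n1) = ["a"]

Answer: ["a"]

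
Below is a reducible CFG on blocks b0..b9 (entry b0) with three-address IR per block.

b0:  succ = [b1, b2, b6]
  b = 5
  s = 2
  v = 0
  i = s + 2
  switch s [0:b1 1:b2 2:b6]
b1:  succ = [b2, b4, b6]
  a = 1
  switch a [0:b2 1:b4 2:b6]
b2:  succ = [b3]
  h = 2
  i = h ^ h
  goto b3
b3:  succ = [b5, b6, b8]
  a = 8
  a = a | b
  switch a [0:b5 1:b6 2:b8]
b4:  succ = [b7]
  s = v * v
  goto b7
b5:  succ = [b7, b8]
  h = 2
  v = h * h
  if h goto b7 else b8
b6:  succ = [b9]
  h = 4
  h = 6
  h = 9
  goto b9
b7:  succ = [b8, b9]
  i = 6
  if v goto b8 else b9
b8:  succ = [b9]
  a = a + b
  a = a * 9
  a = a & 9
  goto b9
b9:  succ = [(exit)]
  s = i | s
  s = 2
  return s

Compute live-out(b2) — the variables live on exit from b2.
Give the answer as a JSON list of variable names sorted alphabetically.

Answer: ["b", "i", "s"]

Analysis:
Block summaries:
  b0 def {b,i,s,v} use ∅
  b1 def {a} use ∅
  b2 def {h,i} use ∅
  b3 def {a} use {b}
  b4 def {s} use {v}
  b5 def {h,v} use ∅
  b6 def {h} use ∅
  b7 def {i} use {v}
  b8 def {a} use {a,b}
  b9 def {s} use {i,s}

Backward fixpoint:
  live b0: ∅→{b,i,s,v}
  live b1: {b,i,s,v}→{a,b,i,s,v}
  live b2: {b,s}→{b,i,s}
  live b3: {b,i,s}→{a,b,i,s}
  live b4: {a,b,v}→{a,b,s,v}
  live b5: {a,b,i,s}→{a,b,i,s,v}
  live b6: {i,s}→{i,s}
  live b7: {a,b,s,v}→{a,b,i,s}
  live b8: {a,b,i,s}→{i,s}
  live b9: {i,s}→∅

live-out(b2) = ["b", "i", "s"]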